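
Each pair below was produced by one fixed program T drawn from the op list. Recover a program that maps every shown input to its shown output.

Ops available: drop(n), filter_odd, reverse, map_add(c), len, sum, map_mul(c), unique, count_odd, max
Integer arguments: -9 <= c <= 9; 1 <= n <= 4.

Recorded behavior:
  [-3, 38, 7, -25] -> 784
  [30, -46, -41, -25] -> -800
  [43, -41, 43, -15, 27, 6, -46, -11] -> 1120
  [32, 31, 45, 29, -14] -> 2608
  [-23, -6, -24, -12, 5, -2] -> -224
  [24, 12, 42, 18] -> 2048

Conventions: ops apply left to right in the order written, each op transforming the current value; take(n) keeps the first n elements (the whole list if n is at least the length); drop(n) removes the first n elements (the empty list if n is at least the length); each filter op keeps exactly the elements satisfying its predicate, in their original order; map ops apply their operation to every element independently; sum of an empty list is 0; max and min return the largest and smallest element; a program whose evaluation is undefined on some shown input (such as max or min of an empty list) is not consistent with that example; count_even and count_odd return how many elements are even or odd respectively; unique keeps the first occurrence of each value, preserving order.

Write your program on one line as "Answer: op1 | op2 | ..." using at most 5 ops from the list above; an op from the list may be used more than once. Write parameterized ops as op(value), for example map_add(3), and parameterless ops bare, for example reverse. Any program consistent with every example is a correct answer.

map_add(6) | map_mul(-2) | map_add(-4) | map_mul(-8) | sum

Check, running the answer program on each example:
  [-3, 38, 7, -25] -> [3, 44, 13, -19] -> [-6, -88, -26, 38] -> [-10, -92, -30, 34] -> [80, 736, 240, -272] -> 784
  [30, -46, -41, -25] -> [36, -40, -35, -19] -> [-72, 80, 70, 38] -> [-76, 76, 66, 34] -> [608, -608, -528, -272] -> -800
  [43, -41, 43, -15, 27, 6, -46, -11] -> [49, -35, 49, -9, 33, 12, -40, -5] -> [-98, 70, -98, 18, -66, -24, 80, 10] -> [-102, 66, -102, 14, -70, -28, 76, 6] -> [816, -528, 816, -112, 560, 224, -608, -48] -> 1120
  [32, 31, 45, 29, -14] -> [38, 37, 51, 35, -8] -> [-76, -74, -102, -70, 16] -> [-80, -78, -106, -74, 12] -> [640, 624, 848, 592, -96] -> 2608
  [-23, -6, -24, -12, 5, -2] -> [-17, 0, -18, -6, 11, 4] -> [34, 0, 36, 12, -22, -8] -> [30, -4, 32, 8, -26, -12] -> [-240, 32, -256, -64, 208, 96] -> -224
  [24, 12, 42, 18] -> [30, 18, 48, 24] -> [-60, -36, -96, -48] -> [-64, -40, -100, -52] -> [512, 320, 800, 416] -> 2048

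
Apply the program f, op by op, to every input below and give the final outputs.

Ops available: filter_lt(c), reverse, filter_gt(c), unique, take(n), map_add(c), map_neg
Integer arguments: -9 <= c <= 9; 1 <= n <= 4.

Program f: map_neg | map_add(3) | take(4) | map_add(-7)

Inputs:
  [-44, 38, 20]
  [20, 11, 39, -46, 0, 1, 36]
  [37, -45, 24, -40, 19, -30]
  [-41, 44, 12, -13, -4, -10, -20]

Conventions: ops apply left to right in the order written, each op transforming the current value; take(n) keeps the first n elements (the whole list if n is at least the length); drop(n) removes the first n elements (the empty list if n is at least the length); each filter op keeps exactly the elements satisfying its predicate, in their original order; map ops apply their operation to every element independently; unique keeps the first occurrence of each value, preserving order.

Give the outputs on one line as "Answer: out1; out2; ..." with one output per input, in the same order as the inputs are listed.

Execution, op by op:
  [-44, 38, 20] -> [44, -38, -20] -> [47, -35, -17] -> [47, -35, -17] -> [40, -42, -24]
  [20, 11, 39, -46, 0, 1, 36] -> [-20, -11, -39, 46, 0, -1, -36] -> [-17, -8, -36, 49, 3, 2, -33] -> [-17, -8, -36, 49] -> [-24, -15, -43, 42]
  [37, -45, 24, -40, 19, -30] -> [-37, 45, -24, 40, -19, 30] -> [-34, 48, -21, 43, -16, 33] -> [-34, 48, -21, 43] -> [-41, 41, -28, 36]
  [-41, 44, 12, -13, -4, -10, -20] -> [41, -44, -12, 13, 4, 10, 20] -> [44, -41, -9, 16, 7, 13, 23] -> [44, -41, -9, 16] -> [37, -48, -16, 9]

[40, -42, -24]; [-24, -15, -43, 42]; [-41, 41, -28, 36]; [37, -48, -16, 9]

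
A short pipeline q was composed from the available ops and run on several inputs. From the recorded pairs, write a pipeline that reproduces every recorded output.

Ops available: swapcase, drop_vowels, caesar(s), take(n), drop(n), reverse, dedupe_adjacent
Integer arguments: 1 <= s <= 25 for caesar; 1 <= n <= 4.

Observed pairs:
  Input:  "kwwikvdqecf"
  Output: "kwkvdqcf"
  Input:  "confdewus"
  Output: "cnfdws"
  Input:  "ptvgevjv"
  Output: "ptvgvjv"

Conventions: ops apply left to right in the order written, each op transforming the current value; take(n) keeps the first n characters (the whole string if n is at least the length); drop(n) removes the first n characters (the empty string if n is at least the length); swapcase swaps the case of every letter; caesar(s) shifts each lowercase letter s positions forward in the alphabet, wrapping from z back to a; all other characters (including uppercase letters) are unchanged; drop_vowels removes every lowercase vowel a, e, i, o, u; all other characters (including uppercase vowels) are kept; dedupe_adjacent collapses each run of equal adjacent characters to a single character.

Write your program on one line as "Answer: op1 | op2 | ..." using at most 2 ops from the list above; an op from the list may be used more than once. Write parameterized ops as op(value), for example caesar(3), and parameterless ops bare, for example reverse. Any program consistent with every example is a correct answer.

dedupe_adjacent | drop_vowels

Check, running the answer program on each example:
  "kwwikvdqecf" -> "kwikvdqecf" -> "kwkvdqcf"
  "confdewus" -> "confdewus" -> "cnfdws"
  "ptvgevjv" -> "ptvgevjv" -> "ptvgvjv"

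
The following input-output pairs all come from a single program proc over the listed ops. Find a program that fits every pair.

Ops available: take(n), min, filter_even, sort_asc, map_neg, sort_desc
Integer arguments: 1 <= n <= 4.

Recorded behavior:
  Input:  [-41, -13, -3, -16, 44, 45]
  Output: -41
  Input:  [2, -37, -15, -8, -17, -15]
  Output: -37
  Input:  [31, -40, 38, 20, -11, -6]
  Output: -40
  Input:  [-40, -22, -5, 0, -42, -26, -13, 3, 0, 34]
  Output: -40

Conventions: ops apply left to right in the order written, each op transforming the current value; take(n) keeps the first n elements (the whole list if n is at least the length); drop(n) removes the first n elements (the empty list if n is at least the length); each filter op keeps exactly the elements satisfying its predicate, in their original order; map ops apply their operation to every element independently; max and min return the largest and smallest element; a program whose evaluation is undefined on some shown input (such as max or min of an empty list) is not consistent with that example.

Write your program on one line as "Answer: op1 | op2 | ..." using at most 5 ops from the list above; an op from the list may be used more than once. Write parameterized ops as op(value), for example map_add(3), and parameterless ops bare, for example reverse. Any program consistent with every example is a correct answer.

map_neg | take(4) | map_neg | sort_asc | min

Check, running the answer program on each example:
  [-41, -13, -3, -16, 44, 45] -> [41, 13, 3, 16, -44, -45] -> [41, 13, 3, 16] -> [-41, -13, -3, -16] -> [-41, -16, -13, -3] -> -41
  [2, -37, -15, -8, -17, -15] -> [-2, 37, 15, 8, 17, 15] -> [-2, 37, 15, 8] -> [2, -37, -15, -8] -> [-37, -15, -8, 2] -> -37
  [31, -40, 38, 20, -11, -6] -> [-31, 40, -38, -20, 11, 6] -> [-31, 40, -38, -20] -> [31, -40, 38, 20] -> [-40, 20, 31, 38] -> -40
  [-40, -22, -5, 0, -42, -26, -13, 3, 0, 34] -> [40, 22, 5, 0, 42, 26, 13, -3, 0, -34] -> [40, 22, 5, 0] -> [-40, -22, -5, 0] -> [-40, -22, -5, 0] -> -40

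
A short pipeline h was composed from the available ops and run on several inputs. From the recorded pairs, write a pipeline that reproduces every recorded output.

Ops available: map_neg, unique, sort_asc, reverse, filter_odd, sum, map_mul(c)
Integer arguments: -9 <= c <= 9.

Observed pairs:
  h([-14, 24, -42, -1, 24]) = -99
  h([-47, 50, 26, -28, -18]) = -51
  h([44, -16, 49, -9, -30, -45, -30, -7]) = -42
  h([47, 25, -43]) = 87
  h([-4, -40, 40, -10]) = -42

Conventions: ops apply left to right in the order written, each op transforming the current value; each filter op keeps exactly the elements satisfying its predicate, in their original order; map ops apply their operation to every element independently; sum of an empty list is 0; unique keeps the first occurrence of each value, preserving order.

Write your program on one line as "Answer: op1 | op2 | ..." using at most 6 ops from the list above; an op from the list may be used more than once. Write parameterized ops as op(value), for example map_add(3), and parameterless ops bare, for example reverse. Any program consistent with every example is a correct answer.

map_neg | map_mul(3) | reverse | map_neg | unique | sum

Check, running the answer program on each example:
  [-14, 24, -42, -1, 24] -> [14, -24, 42, 1, -24] -> [42, -72, 126, 3, -72] -> [-72, 3, 126, -72, 42] -> [72, -3, -126, 72, -42] -> [72, -3, -126, -42] -> -99
  [-47, 50, 26, -28, -18] -> [47, -50, -26, 28, 18] -> [141, -150, -78, 84, 54] -> [54, 84, -78, -150, 141] -> [-54, -84, 78, 150, -141] -> [-54, -84, 78, 150, -141] -> -51
  [44, -16, 49, -9, -30, -45, -30, -7] -> [-44, 16, -49, 9, 30, 45, 30, 7] -> [-132, 48, -147, 27, 90, 135, 90, 21] -> [21, 90, 135, 90, 27, -147, 48, -132] -> [-21, -90, -135, -90, -27, 147, -48, 132] -> [-21, -90, -135, -27, 147, -48, 132] -> -42
  [47, 25, -43] -> [-47, -25, 43] -> [-141, -75, 129] -> [129, -75, -141] -> [-129, 75, 141] -> [-129, 75, 141] -> 87
  [-4, -40, 40, -10] -> [4, 40, -40, 10] -> [12, 120, -120, 30] -> [30, -120, 120, 12] -> [-30, 120, -120, -12] -> [-30, 120, -120, -12] -> -42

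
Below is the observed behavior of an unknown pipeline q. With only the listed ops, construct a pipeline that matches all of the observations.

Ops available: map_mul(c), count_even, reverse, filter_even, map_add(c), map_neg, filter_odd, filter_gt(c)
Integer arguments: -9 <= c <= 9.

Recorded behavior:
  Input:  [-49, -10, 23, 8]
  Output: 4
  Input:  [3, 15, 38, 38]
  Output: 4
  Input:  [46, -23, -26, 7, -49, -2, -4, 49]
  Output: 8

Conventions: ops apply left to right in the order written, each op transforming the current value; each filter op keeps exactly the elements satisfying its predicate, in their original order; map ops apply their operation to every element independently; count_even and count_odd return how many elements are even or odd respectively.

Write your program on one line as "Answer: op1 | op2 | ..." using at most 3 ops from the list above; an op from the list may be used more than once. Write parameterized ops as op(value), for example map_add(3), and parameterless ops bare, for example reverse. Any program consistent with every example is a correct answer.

map_mul(-4) | count_even

Check, running the answer program on each example:
  [-49, -10, 23, 8] -> [196, 40, -92, -32] -> 4
  [3, 15, 38, 38] -> [-12, -60, -152, -152] -> 4
  [46, -23, -26, 7, -49, -2, -4, 49] -> [-184, 92, 104, -28, 196, 8, 16, -196] -> 8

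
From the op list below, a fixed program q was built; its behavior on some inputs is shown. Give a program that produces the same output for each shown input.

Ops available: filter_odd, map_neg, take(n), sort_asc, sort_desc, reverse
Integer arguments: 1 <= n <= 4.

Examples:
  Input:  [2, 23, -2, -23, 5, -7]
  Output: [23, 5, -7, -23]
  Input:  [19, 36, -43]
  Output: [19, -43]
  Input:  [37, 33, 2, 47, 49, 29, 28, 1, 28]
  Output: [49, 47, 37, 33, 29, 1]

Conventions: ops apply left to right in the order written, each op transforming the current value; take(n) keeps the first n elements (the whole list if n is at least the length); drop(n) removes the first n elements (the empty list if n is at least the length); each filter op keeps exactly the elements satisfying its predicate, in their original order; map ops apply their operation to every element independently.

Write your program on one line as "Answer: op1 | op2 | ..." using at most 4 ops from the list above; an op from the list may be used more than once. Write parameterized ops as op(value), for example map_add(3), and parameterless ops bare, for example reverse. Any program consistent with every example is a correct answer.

filter_odd | reverse | sort_desc

Check, running the answer program on each example:
  [2, 23, -2, -23, 5, -7] -> [23, -23, 5, -7] -> [-7, 5, -23, 23] -> [23, 5, -7, -23]
  [19, 36, -43] -> [19, -43] -> [-43, 19] -> [19, -43]
  [37, 33, 2, 47, 49, 29, 28, 1, 28] -> [37, 33, 47, 49, 29, 1] -> [1, 29, 49, 47, 33, 37] -> [49, 47, 37, 33, 29, 1]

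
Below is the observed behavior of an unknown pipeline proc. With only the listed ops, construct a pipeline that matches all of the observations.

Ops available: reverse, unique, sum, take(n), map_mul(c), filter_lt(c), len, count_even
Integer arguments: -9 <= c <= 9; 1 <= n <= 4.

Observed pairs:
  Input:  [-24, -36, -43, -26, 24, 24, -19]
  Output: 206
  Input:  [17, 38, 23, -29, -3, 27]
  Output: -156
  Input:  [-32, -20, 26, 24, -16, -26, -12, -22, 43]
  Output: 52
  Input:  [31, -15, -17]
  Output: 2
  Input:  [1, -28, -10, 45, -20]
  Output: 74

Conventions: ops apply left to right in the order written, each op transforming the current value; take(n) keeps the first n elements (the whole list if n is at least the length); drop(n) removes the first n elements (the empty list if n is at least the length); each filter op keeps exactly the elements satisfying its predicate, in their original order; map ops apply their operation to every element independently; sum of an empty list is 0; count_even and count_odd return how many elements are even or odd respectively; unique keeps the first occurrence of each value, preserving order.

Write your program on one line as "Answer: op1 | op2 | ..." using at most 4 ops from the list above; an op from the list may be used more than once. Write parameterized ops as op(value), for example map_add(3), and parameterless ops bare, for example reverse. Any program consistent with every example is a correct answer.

map_mul(-2) | take(3) | sum

Check, running the answer program on each example:
  [-24, -36, -43, -26, 24, 24, -19] -> [48, 72, 86, 52, -48, -48, 38] -> [48, 72, 86] -> 206
  [17, 38, 23, -29, -3, 27] -> [-34, -76, -46, 58, 6, -54] -> [-34, -76, -46] -> -156
  [-32, -20, 26, 24, -16, -26, -12, -22, 43] -> [64, 40, -52, -48, 32, 52, 24, 44, -86] -> [64, 40, -52] -> 52
  [31, -15, -17] -> [-62, 30, 34] -> [-62, 30, 34] -> 2
  [1, -28, -10, 45, -20] -> [-2, 56, 20, -90, 40] -> [-2, 56, 20] -> 74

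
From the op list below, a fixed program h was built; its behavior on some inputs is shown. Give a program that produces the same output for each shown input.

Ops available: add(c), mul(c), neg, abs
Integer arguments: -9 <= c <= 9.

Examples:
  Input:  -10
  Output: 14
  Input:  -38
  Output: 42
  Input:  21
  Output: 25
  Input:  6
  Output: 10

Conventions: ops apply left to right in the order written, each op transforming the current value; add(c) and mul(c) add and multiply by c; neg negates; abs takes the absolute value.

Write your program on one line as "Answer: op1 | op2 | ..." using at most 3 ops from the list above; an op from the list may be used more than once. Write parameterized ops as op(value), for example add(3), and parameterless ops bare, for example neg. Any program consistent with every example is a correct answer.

abs | add(4)

Check, running the answer program on each example:
  -10 -> 10 -> 14
  -38 -> 38 -> 42
  21 -> 21 -> 25
  6 -> 6 -> 10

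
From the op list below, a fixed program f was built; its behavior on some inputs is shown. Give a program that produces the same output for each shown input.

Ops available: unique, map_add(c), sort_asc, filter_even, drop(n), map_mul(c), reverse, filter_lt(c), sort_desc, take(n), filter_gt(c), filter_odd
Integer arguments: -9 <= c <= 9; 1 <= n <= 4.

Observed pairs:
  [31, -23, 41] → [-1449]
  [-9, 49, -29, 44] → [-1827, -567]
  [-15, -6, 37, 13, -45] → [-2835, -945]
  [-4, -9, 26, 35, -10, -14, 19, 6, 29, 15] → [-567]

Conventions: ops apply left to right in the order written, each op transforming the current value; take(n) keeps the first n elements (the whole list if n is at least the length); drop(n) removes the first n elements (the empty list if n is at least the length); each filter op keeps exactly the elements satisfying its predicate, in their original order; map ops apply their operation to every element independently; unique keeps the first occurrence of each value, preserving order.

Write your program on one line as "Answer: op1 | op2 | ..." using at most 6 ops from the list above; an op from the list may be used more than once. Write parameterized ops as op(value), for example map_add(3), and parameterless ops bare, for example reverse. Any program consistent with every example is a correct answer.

reverse | map_mul(-9) | map_mul(-7) | filter_odd | filter_lt(9)

Check, running the answer program on each example:
  [31, -23, 41] -> [41, -23, 31] -> [-369, 207, -279] -> [2583, -1449, 1953] -> [2583, -1449, 1953] -> [-1449]
  [-9, 49, -29, 44] -> [44, -29, 49, -9] -> [-396, 261, -441, 81] -> [2772, -1827, 3087, -567] -> [-1827, 3087, -567] -> [-1827, -567]
  [-15, -6, 37, 13, -45] -> [-45, 13, 37, -6, -15] -> [405, -117, -333, 54, 135] -> [-2835, 819, 2331, -378, -945] -> [-2835, 819, 2331, -945] -> [-2835, -945]
  [-4, -9, 26, 35, -10, -14, 19, 6, 29, 15] -> [15, 29, 6, 19, -14, -10, 35, 26, -9, -4] -> [-135, -261, -54, -171, 126, 90, -315, -234, 81, 36] -> [945, 1827, 378, 1197, -882, -630, 2205, 1638, -567, -252] -> [945, 1827, 1197, 2205, -567] -> [-567]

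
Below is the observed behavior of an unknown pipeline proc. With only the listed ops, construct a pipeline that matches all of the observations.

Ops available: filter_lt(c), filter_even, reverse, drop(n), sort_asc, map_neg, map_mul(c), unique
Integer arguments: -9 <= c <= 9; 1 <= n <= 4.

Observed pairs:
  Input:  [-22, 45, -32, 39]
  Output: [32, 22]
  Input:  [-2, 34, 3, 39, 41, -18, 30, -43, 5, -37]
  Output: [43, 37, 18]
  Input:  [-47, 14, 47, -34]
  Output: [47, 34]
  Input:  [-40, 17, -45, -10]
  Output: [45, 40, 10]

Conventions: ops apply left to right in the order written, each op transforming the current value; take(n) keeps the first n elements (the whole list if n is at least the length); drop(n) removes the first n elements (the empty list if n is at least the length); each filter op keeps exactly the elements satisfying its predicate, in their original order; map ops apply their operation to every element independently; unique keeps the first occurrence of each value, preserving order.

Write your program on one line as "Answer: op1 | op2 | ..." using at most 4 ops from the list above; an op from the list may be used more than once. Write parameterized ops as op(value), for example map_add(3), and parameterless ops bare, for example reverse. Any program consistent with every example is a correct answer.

filter_lt(-6) | sort_asc | map_neg

Check, running the answer program on each example:
  [-22, 45, -32, 39] -> [-22, -32] -> [-32, -22] -> [32, 22]
  [-2, 34, 3, 39, 41, -18, 30, -43, 5, -37] -> [-18, -43, -37] -> [-43, -37, -18] -> [43, 37, 18]
  [-47, 14, 47, -34] -> [-47, -34] -> [-47, -34] -> [47, 34]
  [-40, 17, -45, -10] -> [-40, -45, -10] -> [-45, -40, -10] -> [45, 40, 10]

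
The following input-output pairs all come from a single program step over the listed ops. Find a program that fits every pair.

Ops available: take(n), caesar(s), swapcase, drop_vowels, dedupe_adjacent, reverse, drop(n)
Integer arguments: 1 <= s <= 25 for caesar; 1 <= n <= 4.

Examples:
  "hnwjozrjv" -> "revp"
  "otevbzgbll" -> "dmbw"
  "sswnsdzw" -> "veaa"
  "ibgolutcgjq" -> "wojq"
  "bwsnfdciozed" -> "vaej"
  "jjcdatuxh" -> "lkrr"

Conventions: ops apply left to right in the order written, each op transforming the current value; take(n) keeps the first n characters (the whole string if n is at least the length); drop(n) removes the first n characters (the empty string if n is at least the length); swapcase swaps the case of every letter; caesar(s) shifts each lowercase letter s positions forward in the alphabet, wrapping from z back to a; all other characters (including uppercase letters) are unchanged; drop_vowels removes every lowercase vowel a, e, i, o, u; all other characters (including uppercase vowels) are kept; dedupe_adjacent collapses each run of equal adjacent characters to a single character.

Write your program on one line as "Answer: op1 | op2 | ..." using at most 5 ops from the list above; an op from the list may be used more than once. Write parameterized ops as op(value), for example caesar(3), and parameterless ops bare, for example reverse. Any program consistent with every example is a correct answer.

caesar(22) | take(4) | caesar(12) | reverse

Check, running the answer program on each example:
  "hnwjozrjv" -> "djsfkvnfr" -> "djsf" -> "pver" -> "revp"
  "otevbzgbll" -> "kparxvcxhh" -> "kpar" -> "wbmd" -> "dmbw"
  "sswnsdzw" -> "oosjozvs" -> "oosj" -> "aaev" -> "veaa"
  "ibgolutcgjq" -> "exckhqpycfm" -> "exck" -> "qjow" -> "wojq"
  "bwsnfdciozed" -> "xsojbzyekvaz" -> "xsoj" -> "jeav" -> "vaej"
  "jjcdatuxh" -> "ffyzwpqtd" -> "ffyz" -> "rrkl" -> "lkrr"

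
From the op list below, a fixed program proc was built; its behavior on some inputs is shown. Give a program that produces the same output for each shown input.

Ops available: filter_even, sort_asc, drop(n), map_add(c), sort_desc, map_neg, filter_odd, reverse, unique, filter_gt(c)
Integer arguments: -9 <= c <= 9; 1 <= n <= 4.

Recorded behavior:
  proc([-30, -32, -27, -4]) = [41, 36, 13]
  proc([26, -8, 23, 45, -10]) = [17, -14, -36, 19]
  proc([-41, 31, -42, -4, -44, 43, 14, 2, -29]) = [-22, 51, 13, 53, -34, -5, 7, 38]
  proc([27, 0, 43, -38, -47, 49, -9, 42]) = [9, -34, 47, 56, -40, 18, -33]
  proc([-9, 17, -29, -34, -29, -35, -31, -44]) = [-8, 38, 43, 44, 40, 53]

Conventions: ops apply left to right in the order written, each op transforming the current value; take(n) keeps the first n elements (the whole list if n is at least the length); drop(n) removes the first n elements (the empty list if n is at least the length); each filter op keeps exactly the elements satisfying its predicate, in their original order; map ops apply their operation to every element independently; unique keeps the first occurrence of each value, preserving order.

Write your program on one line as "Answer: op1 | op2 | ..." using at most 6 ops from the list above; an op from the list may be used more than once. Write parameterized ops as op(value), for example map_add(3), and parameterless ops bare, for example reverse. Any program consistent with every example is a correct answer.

map_add(-4) | map_add(-5) | drop(1) | unique | map_neg

Check, running the answer program on each example:
  [-30, -32, -27, -4] -> [-34, -36, -31, -8] -> [-39, -41, -36, -13] -> [-41, -36, -13] -> [-41, -36, -13] -> [41, 36, 13]
  [26, -8, 23, 45, -10] -> [22, -12, 19, 41, -14] -> [17, -17, 14, 36, -19] -> [-17, 14, 36, -19] -> [-17, 14, 36, -19] -> [17, -14, -36, 19]
  [-41, 31, -42, -4, -44, 43, 14, 2, -29] -> [-45, 27, -46, -8, -48, 39, 10, -2, -33] -> [-50, 22, -51, -13, -53, 34, 5, -7, -38] -> [22, -51, -13, -53, 34, 5, -7, -38] -> [22, -51, -13, -53, 34, 5, -7, -38] -> [-22, 51, 13, 53, -34, -5, 7, 38]
  [27, 0, 43, -38, -47, 49, -9, 42] -> [23, -4, 39, -42, -51, 45, -13, 38] -> [18, -9, 34, -47, -56, 40, -18, 33] -> [-9, 34, -47, -56, 40, -18, 33] -> [-9, 34, -47, -56, 40, -18, 33] -> [9, -34, 47, 56, -40, 18, -33]
  [-9, 17, -29, -34, -29, -35, -31, -44] -> [-13, 13, -33, -38, -33, -39, -35, -48] -> [-18, 8, -38, -43, -38, -44, -40, -53] -> [8, -38, -43, -38, -44, -40, -53] -> [8, -38, -43, -44, -40, -53] -> [-8, 38, 43, 44, 40, 53]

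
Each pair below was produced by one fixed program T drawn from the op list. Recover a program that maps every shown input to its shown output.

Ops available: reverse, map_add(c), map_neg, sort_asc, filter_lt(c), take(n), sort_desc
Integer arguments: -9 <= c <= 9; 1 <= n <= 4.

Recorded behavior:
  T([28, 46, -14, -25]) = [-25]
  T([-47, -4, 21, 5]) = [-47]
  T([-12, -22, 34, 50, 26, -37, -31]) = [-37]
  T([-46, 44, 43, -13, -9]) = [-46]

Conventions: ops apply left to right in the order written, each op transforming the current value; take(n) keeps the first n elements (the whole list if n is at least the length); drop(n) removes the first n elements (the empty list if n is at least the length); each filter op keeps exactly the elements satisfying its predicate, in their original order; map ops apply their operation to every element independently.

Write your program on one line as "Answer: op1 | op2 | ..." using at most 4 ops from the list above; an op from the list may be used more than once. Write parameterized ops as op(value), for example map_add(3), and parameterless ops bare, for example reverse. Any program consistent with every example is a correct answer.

sort_desc | sort_asc | take(1)

Check, running the answer program on each example:
  [28, 46, -14, -25] -> [46, 28, -14, -25] -> [-25, -14, 28, 46] -> [-25]
  [-47, -4, 21, 5] -> [21, 5, -4, -47] -> [-47, -4, 5, 21] -> [-47]
  [-12, -22, 34, 50, 26, -37, -31] -> [50, 34, 26, -12, -22, -31, -37] -> [-37, -31, -22, -12, 26, 34, 50] -> [-37]
  [-46, 44, 43, -13, -9] -> [44, 43, -9, -13, -46] -> [-46, -13, -9, 43, 44] -> [-46]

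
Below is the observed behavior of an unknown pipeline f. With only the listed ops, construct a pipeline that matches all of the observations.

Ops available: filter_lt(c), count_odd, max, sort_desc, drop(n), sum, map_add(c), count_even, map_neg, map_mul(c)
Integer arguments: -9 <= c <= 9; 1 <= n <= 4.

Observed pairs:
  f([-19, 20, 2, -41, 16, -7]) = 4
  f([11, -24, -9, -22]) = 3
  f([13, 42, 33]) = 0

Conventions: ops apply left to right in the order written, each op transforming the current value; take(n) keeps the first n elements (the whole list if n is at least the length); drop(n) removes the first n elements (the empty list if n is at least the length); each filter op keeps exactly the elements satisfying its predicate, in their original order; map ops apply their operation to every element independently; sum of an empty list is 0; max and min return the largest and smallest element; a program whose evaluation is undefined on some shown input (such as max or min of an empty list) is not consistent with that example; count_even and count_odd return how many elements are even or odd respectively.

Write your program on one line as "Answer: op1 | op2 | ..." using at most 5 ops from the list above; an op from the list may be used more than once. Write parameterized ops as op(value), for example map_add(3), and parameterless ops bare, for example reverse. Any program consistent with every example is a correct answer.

sort_desc | filter_lt(9) | map_mul(-6) | sort_desc | count_even

Check, running the answer program on each example:
  [-19, 20, 2, -41, 16, -7] -> [20, 16, 2, -7, -19, -41] -> [2, -7, -19, -41] -> [-12, 42, 114, 246] -> [246, 114, 42, -12] -> 4
  [11, -24, -9, -22] -> [11, -9, -22, -24] -> [-9, -22, -24] -> [54, 132, 144] -> [144, 132, 54] -> 3
  [13, 42, 33] -> [42, 33, 13] -> [] -> [] -> [] -> 0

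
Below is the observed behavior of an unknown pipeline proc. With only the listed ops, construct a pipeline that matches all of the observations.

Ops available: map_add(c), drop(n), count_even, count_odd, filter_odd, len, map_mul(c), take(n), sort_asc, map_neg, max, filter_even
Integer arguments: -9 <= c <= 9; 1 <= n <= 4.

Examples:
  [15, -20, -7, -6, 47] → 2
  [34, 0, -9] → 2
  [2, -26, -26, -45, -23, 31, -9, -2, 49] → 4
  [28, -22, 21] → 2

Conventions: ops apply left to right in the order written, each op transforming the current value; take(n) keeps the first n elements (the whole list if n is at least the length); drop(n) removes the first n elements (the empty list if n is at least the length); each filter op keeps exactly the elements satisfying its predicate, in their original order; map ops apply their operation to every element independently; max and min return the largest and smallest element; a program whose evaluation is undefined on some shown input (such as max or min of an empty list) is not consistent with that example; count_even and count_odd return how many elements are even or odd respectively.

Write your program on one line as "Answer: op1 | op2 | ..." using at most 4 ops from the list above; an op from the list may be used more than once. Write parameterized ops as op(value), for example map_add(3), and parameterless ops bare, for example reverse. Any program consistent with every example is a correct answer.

map_mul(5) | sort_asc | filter_even | len

Check, running the answer program on each example:
  [15, -20, -7, -6, 47] -> [75, -100, -35, -30, 235] -> [-100, -35, -30, 75, 235] -> [-100, -30] -> 2
  [34, 0, -9] -> [170, 0, -45] -> [-45, 0, 170] -> [0, 170] -> 2
  [2, -26, -26, -45, -23, 31, -9, -2, 49] -> [10, -130, -130, -225, -115, 155, -45, -10, 245] -> [-225, -130, -130, -115, -45, -10, 10, 155, 245] -> [-130, -130, -10, 10] -> 4
  [28, -22, 21] -> [140, -110, 105] -> [-110, 105, 140] -> [-110, 140] -> 2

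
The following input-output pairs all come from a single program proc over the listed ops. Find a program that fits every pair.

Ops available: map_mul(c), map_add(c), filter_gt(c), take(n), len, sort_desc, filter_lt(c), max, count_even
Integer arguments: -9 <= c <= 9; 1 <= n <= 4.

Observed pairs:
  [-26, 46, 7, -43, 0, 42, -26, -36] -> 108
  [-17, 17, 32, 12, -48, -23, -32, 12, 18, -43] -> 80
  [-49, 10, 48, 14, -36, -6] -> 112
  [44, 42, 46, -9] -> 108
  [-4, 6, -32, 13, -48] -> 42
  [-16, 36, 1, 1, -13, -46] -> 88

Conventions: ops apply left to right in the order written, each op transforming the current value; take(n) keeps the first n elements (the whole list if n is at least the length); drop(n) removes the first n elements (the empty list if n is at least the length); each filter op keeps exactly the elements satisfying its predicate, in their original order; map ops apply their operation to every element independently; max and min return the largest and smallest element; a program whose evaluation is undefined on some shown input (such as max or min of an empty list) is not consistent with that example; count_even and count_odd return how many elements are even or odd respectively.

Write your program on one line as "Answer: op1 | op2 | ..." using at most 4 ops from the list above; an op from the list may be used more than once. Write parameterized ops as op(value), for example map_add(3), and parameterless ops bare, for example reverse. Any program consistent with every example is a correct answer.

map_add(8) | sort_desc | map_mul(2) | max

Check, running the answer program on each example:
  [-26, 46, 7, -43, 0, 42, -26, -36] -> [-18, 54, 15, -35, 8, 50, -18, -28] -> [54, 50, 15, 8, -18, -18, -28, -35] -> [108, 100, 30, 16, -36, -36, -56, -70] -> 108
  [-17, 17, 32, 12, -48, -23, -32, 12, 18, -43] -> [-9, 25, 40, 20, -40, -15, -24, 20, 26, -35] -> [40, 26, 25, 20, 20, -9, -15, -24, -35, -40] -> [80, 52, 50, 40, 40, -18, -30, -48, -70, -80] -> 80
  [-49, 10, 48, 14, -36, -6] -> [-41, 18, 56, 22, -28, 2] -> [56, 22, 18, 2, -28, -41] -> [112, 44, 36, 4, -56, -82] -> 112
  [44, 42, 46, -9] -> [52, 50, 54, -1] -> [54, 52, 50, -1] -> [108, 104, 100, -2] -> 108
  [-4, 6, -32, 13, -48] -> [4, 14, -24, 21, -40] -> [21, 14, 4, -24, -40] -> [42, 28, 8, -48, -80] -> 42
  [-16, 36, 1, 1, -13, -46] -> [-8, 44, 9, 9, -5, -38] -> [44, 9, 9, -5, -8, -38] -> [88, 18, 18, -10, -16, -76] -> 88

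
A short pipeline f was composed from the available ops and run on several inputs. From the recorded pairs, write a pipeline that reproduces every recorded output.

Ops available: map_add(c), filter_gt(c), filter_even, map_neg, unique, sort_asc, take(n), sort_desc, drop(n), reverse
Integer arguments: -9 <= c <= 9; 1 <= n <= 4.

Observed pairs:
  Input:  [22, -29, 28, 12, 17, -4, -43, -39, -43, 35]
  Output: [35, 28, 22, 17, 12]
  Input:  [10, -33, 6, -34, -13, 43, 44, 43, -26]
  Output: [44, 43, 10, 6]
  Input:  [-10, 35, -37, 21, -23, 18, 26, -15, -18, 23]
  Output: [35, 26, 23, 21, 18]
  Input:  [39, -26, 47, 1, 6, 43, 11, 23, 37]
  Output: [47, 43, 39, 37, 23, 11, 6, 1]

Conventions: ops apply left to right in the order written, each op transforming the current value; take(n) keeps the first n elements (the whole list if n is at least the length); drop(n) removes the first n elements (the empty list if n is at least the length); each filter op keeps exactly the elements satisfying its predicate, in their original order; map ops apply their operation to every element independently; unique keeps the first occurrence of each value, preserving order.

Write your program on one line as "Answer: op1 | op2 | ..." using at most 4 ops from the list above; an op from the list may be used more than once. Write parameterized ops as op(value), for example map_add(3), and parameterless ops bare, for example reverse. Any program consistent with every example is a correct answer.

unique | sort_desc | filter_gt(-1)

Check, running the answer program on each example:
  [22, -29, 28, 12, 17, -4, -43, -39, -43, 35] -> [22, -29, 28, 12, 17, -4, -43, -39, 35] -> [35, 28, 22, 17, 12, -4, -29, -39, -43] -> [35, 28, 22, 17, 12]
  [10, -33, 6, -34, -13, 43, 44, 43, -26] -> [10, -33, 6, -34, -13, 43, 44, -26] -> [44, 43, 10, 6, -13, -26, -33, -34] -> [44, 43, 10, 6]
  [-10, 35, -37, 21, -23, 18, 26, -15, -18, 23] -> [-10, 35, -37, 21, -23, 18, 26, -15, -18, 23] -> [35, 26, 23, 21, 18, -10, -15, -18, -23, -37] -> [35, 26, 23, 21, 18]
  [39, -26, 47, 1, 6, 43, 11, 23, 37] -> [39, -26, 47, 1, 6, 43, 11, 23, 37] -> [47, 43, 39, 37, 23, 11, 6, 1, -26] -> [47, 43, 39, 37, 23, 11, 6, 1]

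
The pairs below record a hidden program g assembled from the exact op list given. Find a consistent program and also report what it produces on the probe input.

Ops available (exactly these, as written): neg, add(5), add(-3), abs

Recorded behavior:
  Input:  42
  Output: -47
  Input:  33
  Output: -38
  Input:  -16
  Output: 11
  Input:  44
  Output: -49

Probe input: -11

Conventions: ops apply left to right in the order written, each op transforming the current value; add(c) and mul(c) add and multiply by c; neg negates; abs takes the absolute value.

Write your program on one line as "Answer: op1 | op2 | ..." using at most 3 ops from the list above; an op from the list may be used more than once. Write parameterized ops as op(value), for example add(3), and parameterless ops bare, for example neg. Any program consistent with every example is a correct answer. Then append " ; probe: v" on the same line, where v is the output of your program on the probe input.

add(5) | neg ; probe: 6

Check, running the answer program on each example:
  42 -> 47 -> -47
  33 -> 38 -> -38
  -16 -> -11 -> 11
  44 -> 49 -> -49
  probe: -11 -> -6 -> 6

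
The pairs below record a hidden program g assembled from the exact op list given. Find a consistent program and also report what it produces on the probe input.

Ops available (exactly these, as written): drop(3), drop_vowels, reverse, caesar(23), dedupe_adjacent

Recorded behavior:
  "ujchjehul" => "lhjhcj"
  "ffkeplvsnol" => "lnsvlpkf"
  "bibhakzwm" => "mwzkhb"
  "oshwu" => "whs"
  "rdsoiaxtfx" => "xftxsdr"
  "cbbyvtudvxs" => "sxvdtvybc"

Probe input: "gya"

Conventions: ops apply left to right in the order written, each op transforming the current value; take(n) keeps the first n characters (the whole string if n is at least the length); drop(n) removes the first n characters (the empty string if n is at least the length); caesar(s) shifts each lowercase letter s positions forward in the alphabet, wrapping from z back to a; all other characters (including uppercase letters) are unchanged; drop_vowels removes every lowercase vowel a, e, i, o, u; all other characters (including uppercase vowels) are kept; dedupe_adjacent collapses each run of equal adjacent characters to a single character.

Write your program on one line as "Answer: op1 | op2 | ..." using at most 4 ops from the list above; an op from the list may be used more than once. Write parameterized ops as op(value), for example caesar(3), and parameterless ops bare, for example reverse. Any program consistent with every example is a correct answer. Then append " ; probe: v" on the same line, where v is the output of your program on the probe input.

reverse | drop_vowels | dedupe_adjacent ; probe: "yg"

Check, running the answer program on each example:
  "ujchjehul" -> "luhejhcju" -> "lhjhcj" -> "lhjhcj"
  "ffkeplvsnol" -> "lonsvlpekff" -> "lnsvlpkff" -> "lnsvlpkf"
  "bibhakzwm" -> "mwzkahbib" -> "mwzkhbb" -> "mwzkhb"
  "oshwu" -> "uwhso" -> "whs" -> "whs"
  "rdsoiaxtfx" -> "xftxaiosdr" -> "xftxsdr" -> "xftxsdr"
  "cbbyvtudvxs" -> "sxvdutvybbc" -> "sxvdtvybbc" -> "sxvdtvybc"
  probe: "gya" -> "ayg" -> "yg" -> "yg"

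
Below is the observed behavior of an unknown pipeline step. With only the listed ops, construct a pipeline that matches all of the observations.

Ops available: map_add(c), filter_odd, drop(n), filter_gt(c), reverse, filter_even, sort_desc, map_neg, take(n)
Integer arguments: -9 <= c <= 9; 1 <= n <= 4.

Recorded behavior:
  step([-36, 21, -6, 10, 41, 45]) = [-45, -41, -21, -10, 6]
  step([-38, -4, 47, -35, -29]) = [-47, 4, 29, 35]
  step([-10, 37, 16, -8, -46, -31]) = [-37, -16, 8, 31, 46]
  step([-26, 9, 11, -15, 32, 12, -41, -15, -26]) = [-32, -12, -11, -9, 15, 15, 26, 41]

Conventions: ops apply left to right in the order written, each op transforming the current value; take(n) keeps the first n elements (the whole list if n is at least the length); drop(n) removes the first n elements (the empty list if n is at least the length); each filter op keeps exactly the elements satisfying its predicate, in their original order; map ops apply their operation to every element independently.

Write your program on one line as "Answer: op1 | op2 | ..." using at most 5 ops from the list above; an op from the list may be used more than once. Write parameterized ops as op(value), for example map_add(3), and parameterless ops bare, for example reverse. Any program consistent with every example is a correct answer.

map_neg | drop(1) | sort_desc | reverse

Check, running the answer program on each example:
  [-36, 21, -6, 10, 41, 45] -> [36, -21, 6, -10, -41, -45] -> [-21, 6, -10, -41, -45] -> [6, -10, -21, -41, -45] -> [-45, -41, -21, -10, 6]
  [-38, -4, 47, -35, -29] -> [38, 4, -47, 35, 29] -> [4, -47, 35, 29] -> [35, 29, 4, -47] -> [-47, 4, 29, 35]
  [-10, 37, 16, -8, -46, -31] -> [10, -37, -16, 8, 46, 31] -> [-37, -16, 8, 46, 31] -> [46, 31, 8, -16, -37] -> [-37, -16, 8, 31, 46]
  [-26, 9, 11, -15, 32, 12, -41, -15, -26] -> [26, -9, -11, 15, -32, -12, 41, 15, 26] -> [-9, -11, 15, -32, -12, 41, 15, 26] -> [41, 26, 15, 15, -9, -11, -12, -32] -> [-32, -12, -11, -9, 15, 15, 26, 41]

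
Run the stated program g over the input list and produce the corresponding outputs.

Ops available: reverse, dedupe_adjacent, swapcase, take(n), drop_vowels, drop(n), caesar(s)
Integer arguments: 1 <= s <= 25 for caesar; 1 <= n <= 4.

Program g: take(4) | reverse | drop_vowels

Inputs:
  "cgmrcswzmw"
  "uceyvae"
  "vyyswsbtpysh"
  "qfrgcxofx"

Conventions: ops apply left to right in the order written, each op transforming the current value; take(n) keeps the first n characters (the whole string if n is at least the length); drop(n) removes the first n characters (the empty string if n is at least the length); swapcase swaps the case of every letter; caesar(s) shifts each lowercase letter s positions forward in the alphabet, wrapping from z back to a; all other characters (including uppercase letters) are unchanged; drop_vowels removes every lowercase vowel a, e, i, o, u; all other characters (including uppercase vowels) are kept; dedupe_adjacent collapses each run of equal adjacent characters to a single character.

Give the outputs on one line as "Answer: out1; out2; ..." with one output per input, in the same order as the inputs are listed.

Execution, op by op:
  "cgmrcswzmw" -> "cgmr" -> "rmgc" -> "rmgc"
  "uceyvae" -> "ucey" -> "yecu" -> "yc"
  "vyyswsbtpysh" -> "vyys" -> "syyv" -> "syyv"
  "qfrgcxofx" -> "qfrg" -> "grfq" -> "grfq"

"rmgc"; "yc"; "syyv"; "grfq"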